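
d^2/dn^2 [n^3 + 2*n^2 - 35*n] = 6*n + 4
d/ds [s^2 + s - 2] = 2*s + 1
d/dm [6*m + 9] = 6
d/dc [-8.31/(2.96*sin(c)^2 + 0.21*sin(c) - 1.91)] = (49.1952*sin(c) + 1.7451)*cos(c)/(2.96*sin(c)^2 + 0.21*sin(c) - 1.91)^2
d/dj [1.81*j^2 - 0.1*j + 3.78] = 3.62*j - 0.1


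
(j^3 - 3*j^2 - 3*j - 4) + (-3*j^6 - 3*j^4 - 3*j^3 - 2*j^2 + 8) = -3*j^6 - 3*j^4 - 2*j^3 - 5*j^2 - 3*j + 4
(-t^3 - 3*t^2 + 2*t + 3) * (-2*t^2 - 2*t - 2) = 2*t^5 + 8*t^4 + 4*t^3 - 4*t^2 - 10*t - 6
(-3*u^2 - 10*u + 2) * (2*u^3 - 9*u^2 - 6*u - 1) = -6*u^5 + 7*u^4 + 112*u^3 + 45*u^2 - 2*u - 2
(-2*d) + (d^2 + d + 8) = d^2 - d + 8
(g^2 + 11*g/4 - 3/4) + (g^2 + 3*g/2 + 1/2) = 2*g^2 + 17*g/4 - 1/4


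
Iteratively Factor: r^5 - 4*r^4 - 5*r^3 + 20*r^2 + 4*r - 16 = (r - 4)*(r^4 - 5*r^2 + 4) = (r - 4)*(r - 1)*(r^3 + r^2 - 4*r - 4) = (r - 4)*(r - 1)*(r + 1)*(r^2 - 4) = (r - 4)*(r - 1)*(r + 1)*(r + 2)*(r - 2)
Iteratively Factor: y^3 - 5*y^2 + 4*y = (y - 1)*(y^2 - 4*y) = (y - 4)*(y - 1)*(y)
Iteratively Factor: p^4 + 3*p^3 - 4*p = (p - 1)*(p^3 + 4*p^2 + 4*p) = p*(p - 1)*(p^2 + 4*p + 4) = p*(p - 1)*(p + 2)*(p + 2)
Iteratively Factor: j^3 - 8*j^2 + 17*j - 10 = (j - 2)*(j^2 - 6*j + 5) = (j - 2)*(j - 1)*(j - 5)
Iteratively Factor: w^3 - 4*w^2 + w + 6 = (w - 3)*(w^2 - w - 2) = (w - 3)*(w - 2)*(w + 1)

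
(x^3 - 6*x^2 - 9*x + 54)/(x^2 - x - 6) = (x^2 - 3*x - 18)/(x + 2)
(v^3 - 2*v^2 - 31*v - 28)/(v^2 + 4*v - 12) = (v^3 - 2*v^2 - 31*v - 28)/(v^2 + 4*v - 12)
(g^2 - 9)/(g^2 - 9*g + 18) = (g + 3)/(g - 6)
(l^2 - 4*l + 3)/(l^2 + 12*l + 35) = (l^2 - 4*l + 3)/(l^2 + 12*l + 35)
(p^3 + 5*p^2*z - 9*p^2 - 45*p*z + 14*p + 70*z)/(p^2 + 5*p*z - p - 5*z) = (p^2 - 9*p + 14)/(p - 1)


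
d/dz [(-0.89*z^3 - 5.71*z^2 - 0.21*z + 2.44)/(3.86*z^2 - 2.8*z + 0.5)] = (-3.4354*z^4 + 4.984*z^3 + 15.4636*z^2 - 24.5468*z + 6.727)/(14.8996*z^4 - 21.616*z^3 + 11.7*z^2 - 2.8*z + 0.25)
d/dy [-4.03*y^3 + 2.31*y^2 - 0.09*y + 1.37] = -12.09*y^2 + 4.62*y - 0.09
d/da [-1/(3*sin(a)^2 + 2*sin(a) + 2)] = 2*(3*sin(a) + 1)*cos(a)/(3*sin(a)^2 + 2*sin(a) + 2)^2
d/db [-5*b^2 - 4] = -10*b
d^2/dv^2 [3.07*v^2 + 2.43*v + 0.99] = 6.14000000000000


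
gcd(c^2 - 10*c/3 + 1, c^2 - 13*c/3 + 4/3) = c - 1/3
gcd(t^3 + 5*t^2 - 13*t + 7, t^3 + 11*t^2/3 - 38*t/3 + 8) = t - 1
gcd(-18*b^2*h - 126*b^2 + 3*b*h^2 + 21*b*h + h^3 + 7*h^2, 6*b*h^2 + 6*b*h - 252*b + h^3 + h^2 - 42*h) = 6*b*h + 42*b + h^2 + 7*h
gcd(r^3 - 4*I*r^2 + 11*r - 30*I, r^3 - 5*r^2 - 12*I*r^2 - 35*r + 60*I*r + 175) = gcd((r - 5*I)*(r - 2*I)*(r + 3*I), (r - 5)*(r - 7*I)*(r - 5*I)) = r - 5*I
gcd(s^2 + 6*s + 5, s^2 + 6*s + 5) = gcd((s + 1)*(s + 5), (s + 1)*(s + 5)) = s^2 + 6*s + 5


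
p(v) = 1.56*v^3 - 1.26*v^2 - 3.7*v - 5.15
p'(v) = 4.68*v^2 - 2.52*v - 3.7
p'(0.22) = -4.03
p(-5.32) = -256.01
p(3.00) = 14.53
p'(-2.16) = 23.58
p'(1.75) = 6.22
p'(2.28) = 14.88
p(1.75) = -7.12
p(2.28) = -1.65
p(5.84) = 240.98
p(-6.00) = -365.27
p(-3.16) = -55.26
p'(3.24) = 37.26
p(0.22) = -6.01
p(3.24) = 22.69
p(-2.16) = -18.76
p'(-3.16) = 51.00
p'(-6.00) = 179.90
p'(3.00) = 30.86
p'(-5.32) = 142.16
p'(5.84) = 141.20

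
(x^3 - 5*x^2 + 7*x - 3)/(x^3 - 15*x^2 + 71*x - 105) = (x^2 - 2*x + 1)/(x^2 - 12*x + 35)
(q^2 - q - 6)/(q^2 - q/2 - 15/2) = 2*(q + 2)/(2*q + 5)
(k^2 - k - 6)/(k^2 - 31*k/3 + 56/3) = 3*(k^2 - k - 6)/(3*k^2 - 31*k + 56)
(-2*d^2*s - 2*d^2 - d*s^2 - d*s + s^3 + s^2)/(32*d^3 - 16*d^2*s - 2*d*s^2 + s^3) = (d*s + d + s^2 + s)/(-16*d^2 + s^2)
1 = 1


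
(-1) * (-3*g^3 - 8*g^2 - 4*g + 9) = 3*g^3 + 8*g^2 + 4*g - 9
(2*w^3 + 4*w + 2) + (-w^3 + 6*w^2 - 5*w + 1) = w^3 + 6*w^2 - w + 3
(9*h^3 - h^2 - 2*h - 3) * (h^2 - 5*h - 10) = 9*h^5 - 46*h^4 - 87*h^3 + 17*h^2 + 35*h + 30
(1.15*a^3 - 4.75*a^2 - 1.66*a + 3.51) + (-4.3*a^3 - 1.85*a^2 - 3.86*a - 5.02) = -3.15*a^3 - 6.6*a^2 - 5.52*a - 1.51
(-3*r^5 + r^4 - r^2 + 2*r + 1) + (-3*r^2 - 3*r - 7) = -3*r^5 + r^4 - 4*r^2 - r - 6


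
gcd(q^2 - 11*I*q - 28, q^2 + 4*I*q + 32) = q - 4*I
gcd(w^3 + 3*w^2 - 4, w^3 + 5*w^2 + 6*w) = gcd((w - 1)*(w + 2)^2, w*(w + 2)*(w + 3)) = w + 2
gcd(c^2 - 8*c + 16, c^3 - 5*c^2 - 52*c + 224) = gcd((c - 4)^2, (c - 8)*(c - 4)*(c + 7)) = c - 4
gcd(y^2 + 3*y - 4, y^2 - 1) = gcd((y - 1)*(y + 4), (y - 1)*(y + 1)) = y - 1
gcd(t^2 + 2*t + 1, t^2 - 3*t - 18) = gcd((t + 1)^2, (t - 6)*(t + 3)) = 1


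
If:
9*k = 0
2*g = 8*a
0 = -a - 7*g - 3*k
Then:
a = 0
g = 0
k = 0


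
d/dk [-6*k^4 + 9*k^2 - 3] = -24*k^3 + 18*k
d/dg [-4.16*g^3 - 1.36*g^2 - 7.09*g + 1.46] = -12.48*g^2 - 2.72*g - 7.09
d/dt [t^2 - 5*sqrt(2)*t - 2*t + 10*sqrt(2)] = 2*t - 5*sqrt(2) - 2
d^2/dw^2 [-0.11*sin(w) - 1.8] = 0.11*sin(w)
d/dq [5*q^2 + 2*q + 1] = 10*q + 2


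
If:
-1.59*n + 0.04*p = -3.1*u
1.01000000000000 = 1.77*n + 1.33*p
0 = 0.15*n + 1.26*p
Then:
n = 0.63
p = -0.07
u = 0.32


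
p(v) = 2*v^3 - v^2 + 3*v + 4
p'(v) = 6*v^2 - 2*v + 3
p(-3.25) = -84.97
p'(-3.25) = 72.88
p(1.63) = 14.89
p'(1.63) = 15.68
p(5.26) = 283.18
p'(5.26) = 158.49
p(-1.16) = -3.95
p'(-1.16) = 13.39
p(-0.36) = 2.70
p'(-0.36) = 4.50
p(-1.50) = -9.50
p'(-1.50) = 19.50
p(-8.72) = -1424.31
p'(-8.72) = 476.67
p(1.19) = 9.52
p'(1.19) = 9.12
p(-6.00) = -482.00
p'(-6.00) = 231.00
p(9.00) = 1408.00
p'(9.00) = 471.00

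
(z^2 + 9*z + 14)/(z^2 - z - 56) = (z + 2)/(z - 8)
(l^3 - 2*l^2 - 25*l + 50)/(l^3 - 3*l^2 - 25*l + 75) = (l - 2)/(l - 3)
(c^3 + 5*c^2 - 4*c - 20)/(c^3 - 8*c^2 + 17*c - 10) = (c^2 + 7*c + 10)/(c^2 - 6*c + 5)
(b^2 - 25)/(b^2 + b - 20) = (b - 5)/(b - 4)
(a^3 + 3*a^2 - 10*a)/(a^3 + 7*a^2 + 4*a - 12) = a*(a^2 + 3*a - 10)/(a^3 + 7*a^2 + 4*a - 12)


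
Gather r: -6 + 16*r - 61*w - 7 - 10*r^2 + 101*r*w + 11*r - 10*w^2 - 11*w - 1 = -10*r^2 + r*(101*w + 27) - 10*w^2 - 72*w - 14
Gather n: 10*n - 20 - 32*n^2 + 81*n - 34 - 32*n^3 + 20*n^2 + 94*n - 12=-32*n^3 - 12*n^2 + 185*n - 66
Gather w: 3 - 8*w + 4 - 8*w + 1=8 - 16*w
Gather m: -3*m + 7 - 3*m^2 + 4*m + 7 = -3*m^2 + m + 14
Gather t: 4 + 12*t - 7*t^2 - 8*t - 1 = -7*t^2 + 4*t + 3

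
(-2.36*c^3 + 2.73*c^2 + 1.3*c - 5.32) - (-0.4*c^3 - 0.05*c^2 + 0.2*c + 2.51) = -1.96*c^3 + 2.78*c^2 + 1.1*c - 7.83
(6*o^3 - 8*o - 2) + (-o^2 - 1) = 6*o^3 - o^2 - 8*o - 3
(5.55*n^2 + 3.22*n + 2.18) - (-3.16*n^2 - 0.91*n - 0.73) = 8.71*n^2 + 4.13*n + 2.91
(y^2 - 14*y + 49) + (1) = y^2 - 14*y + 50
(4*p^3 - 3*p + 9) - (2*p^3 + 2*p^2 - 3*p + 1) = 2*p^3 - 2*p^2 + 8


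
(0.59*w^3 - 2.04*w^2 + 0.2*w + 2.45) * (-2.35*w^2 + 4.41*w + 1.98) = -1.3865*w^5 + 7.3959*w^4 - 8.2982*w^3 - 8.9147*w^2 + 11.2005*w + 4.851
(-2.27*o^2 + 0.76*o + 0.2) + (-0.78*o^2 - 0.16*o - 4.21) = -3.05*o^2 + 0.6*o - 4.01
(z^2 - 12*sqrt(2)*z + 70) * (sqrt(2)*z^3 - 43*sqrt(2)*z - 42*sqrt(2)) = sqrt(2)*z^5 - 24*z^4 + 27*sqrt(2)*z^3 - 42*sqrt(2)*z^2 + 1032*z^2 - 3010*sqrt(2)*z + 1008*z - 2940*sqrt(2)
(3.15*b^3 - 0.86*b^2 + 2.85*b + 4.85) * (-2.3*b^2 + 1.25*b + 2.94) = -7.245*b^5 + 5.9155*b^4 + 1.631*b^3 - 10.1209*b^2 + 14.4415*b + 14.259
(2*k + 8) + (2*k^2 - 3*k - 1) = 2*k^2 - k + 7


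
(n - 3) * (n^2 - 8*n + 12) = n^3 - 11*n^2 + 36*n - 36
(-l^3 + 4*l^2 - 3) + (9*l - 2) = -l^3 + 4*l^2 + 9*l - 5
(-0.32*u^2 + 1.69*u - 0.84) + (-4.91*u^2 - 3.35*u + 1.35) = -5.23*u^2 - 1.66*u + 0.51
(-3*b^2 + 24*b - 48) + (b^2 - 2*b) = -2*b^2 + 22*b - 48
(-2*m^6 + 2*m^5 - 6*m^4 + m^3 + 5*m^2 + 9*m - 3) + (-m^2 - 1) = -2*m^6 + 2*m^5 - 6*m^4 + m^3 + 4*m^2 + 9*m - 4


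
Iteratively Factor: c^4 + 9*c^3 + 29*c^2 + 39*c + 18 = (c + 1)*(c^3 + 8*c^2 + 21*c + 18) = (c + 1)*(c + 2)*(c^2 + 6*c + 9) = (c + 1)*(c + 2)*(c + 3)*(c + 3)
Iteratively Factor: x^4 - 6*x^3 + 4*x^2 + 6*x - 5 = (x - 1)*(x^3 - 5*x^2 - x + 5) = (x - 1)*(x + 1)*(x^2 - 6*x + 5) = (x - 1)^2*(x + 1)*(x - 5)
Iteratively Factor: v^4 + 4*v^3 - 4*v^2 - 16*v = (v)*(v^3 + 4*v^2 - 4*v - 16) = v*(v - 2)*(v^2 + 6*v + 8) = v*(v - 2)*(v + 2)*(v + 4)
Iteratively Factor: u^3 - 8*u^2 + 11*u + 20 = (u + 1)*(u^2 - 9*u + 20) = (u - 4)*(u + 1)*(u - 5)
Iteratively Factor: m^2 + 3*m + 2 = (m + 2)*(m + 1)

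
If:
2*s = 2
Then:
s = 1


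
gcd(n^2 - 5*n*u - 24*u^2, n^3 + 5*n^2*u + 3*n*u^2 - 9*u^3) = n + 3*u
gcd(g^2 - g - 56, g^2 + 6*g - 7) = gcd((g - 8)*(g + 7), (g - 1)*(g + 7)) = g + 7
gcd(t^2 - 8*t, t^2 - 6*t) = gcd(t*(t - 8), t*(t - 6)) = t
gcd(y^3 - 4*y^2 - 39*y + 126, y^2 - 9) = y - 3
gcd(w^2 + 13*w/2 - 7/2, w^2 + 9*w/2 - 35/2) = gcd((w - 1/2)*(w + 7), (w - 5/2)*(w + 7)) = w + 7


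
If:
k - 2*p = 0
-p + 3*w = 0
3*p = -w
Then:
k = 0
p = 0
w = 0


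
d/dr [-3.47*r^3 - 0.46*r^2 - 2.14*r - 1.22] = -10.41*r^2 - 0.92*r - 2.14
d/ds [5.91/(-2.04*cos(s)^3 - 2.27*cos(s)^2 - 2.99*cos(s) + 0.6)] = (36.1692*sin(s)^2 - 26.8314*cos(s) - 53.8401)*sin(s)/(2.04*cos(s)^3 + 2.27*cos(s)^2 + 2.99*cos(s) - 0.6)^2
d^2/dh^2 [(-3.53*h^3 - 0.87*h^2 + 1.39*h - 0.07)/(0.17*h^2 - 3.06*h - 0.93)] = (-3.5527136788005e-15*h^4 - 68.048008*h^3 - 61.111464*h^2 - 16.781544*h - 10.749288)/(0.004913*h^6 - 0.265302*h^5 + 4.694805*h^4 - 25.7499*h^3 - 25.683345*h^2 - 7.939782*h - 0.804357)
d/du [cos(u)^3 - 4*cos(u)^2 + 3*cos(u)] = (-3*cos(u)^2 + 8*cos(u) - 3)*sin(u)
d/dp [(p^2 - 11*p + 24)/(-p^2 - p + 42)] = 6*(-2*p^2 + 22*p - 73)/(p^4 + 2*p^3 - 83*p^2 - 84*p + 1764)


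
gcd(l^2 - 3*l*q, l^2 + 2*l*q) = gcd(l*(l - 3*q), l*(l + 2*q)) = l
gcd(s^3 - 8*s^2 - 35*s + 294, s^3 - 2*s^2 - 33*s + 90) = s + 6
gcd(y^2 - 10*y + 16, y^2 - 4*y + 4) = y - 2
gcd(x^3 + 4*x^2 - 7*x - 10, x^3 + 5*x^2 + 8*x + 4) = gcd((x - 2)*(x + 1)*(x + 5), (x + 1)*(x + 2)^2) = x + 1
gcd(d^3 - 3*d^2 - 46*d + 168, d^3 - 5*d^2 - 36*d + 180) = d - 6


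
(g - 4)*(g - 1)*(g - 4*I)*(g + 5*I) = g^4 - 5*g^3 + I*g^3 + 24*g^2 - 5*I*g^2 - 100*g + 4*I*g + 80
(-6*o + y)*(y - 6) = -6*o*y + 36*o + y^2 - 6*y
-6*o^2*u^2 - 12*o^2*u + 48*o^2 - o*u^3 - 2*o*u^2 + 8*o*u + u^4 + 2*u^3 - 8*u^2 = (-3*o + u)*(2*o + u)*(u - 2)*(u + 4)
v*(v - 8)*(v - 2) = v^3 - 10*v^2 + 16*v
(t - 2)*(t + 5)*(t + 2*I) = t^3 + 3*t^2 + 2*I*t^2 - 10*t + 6*I*t - 20*I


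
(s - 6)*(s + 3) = s^2 - 3*s - 18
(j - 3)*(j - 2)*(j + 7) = j^3 + 2*j^2 - 29*j + 42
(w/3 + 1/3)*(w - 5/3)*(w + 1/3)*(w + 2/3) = w^4/3 + w^3/9 - 19*w^2/27 - 49*w/81 - 10/81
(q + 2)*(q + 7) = q^2 + 9*q + 14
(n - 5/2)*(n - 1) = n^2 - 7*n/2 + 5/2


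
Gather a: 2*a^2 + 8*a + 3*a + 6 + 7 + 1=2*a^2 + 11*a + 14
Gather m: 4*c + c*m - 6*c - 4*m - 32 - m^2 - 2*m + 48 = -2*c - m^2 + m*(c - 6) + 16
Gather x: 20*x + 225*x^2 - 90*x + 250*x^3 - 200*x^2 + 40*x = 250*x^3 + 25*x^2 - 30*x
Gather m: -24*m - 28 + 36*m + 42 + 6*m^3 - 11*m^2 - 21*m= 6*m^3 - 11*m^2 - 9*m + 14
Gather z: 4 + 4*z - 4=4*z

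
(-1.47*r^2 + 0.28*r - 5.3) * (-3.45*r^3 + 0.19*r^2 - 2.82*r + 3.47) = 5.0715*r^5 - 1.2453*r^4 + 22.4836*r^3 - 6.8975*r^2 + 15.9176*r - 18.391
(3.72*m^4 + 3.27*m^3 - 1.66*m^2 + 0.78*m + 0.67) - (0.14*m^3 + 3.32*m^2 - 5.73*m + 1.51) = 3.72*m^4 + 3.13*m^3 - 4.98*m^2 + 6.51*m - 0.84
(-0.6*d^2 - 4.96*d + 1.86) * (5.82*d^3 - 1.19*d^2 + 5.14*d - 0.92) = -3.492*d^5 - 28.1532*d^4 + 13.6436*d^3 - 27.1558*d^2 + 14.1236*d - 1.7112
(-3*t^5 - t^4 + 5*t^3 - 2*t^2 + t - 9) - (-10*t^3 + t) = -3*t^5 - t^4 + 15*t^3 - 2*t^2 - 9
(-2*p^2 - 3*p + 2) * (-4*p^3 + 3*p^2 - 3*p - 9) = 8*p^5 + 6*p^4 - 11*p^3 + 33*p^2 + 21*p - 18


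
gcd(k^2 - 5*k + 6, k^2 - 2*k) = k - 2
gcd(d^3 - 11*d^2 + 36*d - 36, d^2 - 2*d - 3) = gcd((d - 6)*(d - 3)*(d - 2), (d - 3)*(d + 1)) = d - 3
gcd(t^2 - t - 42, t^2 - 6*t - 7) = t - 7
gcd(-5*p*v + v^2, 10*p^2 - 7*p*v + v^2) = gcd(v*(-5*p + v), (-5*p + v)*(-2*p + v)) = 5*p - v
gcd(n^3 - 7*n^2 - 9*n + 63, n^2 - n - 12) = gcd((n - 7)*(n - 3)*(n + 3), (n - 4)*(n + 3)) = n + 3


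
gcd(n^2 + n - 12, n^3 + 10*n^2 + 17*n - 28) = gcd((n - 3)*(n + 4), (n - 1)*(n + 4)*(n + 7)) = n + 4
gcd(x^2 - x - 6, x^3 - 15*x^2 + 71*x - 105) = x - 3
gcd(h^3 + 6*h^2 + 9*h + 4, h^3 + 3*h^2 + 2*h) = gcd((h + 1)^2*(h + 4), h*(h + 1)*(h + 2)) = h + 1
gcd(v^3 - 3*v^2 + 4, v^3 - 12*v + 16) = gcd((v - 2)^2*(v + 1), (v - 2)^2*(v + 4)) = v^2 - 4*v + 4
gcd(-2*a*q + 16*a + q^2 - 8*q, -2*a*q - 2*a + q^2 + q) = -2*a + q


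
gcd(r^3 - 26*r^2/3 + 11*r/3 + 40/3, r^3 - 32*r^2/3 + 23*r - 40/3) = r^2 - 29*r/3 + 40/3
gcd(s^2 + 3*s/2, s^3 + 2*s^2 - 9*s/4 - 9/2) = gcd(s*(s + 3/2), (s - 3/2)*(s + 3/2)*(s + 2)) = s + 3/2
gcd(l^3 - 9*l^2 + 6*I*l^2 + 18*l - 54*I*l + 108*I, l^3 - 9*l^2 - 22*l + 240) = l - 6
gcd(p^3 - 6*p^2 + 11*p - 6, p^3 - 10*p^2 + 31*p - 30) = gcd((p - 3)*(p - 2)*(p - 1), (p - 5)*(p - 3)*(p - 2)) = p^2 - 5*p + 6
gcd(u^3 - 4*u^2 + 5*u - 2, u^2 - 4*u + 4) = u - 2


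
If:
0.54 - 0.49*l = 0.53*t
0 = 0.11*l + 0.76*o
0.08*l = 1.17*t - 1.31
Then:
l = -0.10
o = 0.01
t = 1.11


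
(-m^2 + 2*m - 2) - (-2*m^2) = m^2 + 2*m - 2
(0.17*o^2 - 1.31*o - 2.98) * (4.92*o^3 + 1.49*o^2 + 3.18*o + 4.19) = 0.8364*o^5 - 6.1919*o^4 - 16.0729*o^3 - 7.8937*o^2 - 14.9653*o - 12.4862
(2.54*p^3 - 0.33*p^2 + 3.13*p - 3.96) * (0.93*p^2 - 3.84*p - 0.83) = 2.3622*p^5 - 10.0605*p^4 + 2.0699*p^3 - 15.4281*p^2 + 12.6085*p + 3.2868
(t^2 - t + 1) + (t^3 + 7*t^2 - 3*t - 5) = t^3 + 8*t^2 - 4*t - 4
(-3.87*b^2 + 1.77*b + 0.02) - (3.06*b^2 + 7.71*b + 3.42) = -6.93*b^2 - 5.94*b - 3.4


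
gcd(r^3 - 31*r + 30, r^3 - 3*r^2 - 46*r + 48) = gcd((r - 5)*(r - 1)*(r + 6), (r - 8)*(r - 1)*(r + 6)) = r^2 + 5*r - 6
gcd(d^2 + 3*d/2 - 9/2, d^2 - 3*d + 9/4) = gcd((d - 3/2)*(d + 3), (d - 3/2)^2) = d - 3/2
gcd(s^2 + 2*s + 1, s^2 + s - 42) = 1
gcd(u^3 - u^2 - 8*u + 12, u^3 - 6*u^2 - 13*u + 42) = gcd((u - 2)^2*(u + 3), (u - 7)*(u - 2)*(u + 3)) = u^2 + u - 6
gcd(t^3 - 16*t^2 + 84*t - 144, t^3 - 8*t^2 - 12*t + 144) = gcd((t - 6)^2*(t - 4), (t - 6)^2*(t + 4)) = t^2 - 12*t + 36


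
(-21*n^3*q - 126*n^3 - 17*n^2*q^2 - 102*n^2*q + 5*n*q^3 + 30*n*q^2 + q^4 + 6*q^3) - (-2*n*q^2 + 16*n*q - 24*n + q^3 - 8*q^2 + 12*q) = -21*n^3*q - 126*n^3 - 17*n^2*q^2 - 102*n^2*q + 5*n*q^3 + 32*n*q^2 - 16*n*q + 24*n + q^4 + 5*q^3 + 8*q^2 - 12*q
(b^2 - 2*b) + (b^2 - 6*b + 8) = 2*b^2 - 8*b + 8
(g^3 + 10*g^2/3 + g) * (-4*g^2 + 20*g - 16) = -4*g^5 + 20*g^4/3 + 140*g^3/3 - 100*g^2/3 - 16*g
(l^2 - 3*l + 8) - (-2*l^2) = 3*l^2 - 3*l + 8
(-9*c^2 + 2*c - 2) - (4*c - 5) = -9*c^2 - 2*c + 3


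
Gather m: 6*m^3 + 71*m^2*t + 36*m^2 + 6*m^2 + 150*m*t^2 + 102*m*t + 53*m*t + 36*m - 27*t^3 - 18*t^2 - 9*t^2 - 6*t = 6*m^3 + m^2*(71*t + 42) + m*(150*t^2 + 155*t + 36) - 27*t^3 - 27*t^2 - 6*t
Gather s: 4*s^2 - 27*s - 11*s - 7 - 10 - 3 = 4*s^2 - 38*s - 20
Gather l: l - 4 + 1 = l - 3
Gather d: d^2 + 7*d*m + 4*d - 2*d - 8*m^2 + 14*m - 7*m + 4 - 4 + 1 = d^2 + d*(7*m + 2) - 8*m^2 + 7*m + 1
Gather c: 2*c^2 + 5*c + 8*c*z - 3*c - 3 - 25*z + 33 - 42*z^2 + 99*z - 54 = 2*c^2 + c*(8*z + 2) - 42*z^2 + 74*z - 24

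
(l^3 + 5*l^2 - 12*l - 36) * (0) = 0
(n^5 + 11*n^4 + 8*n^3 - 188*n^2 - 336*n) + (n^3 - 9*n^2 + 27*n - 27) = n^5 + 11*n^4 + 9*n^3 - 197*n^2 - 309*n - 27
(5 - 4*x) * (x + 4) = -4*x^2 - 11*x + 20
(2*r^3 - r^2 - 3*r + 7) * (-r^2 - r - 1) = -2*r^5 - r^4 + 2*r^3 - 3*r^2 - 4*r - 7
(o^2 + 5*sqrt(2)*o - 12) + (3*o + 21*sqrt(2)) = o^2 + 3*o + 5*sqrt(2)*o - 12 + 21*sqrt(2)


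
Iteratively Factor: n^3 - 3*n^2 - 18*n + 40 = (n + 4)*(n^2 - 7*n + 10) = (n - 5)*(n + 4)*(n - 2)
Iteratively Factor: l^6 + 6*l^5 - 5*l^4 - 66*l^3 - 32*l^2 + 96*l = (l - 1)*(l^5 + 7*l^4 + 2*l^3 - 64*l^2 - 96*l) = l*(l - 1)*(l^4 + 7*l^3 + 2*l^2 - 64*l - 96) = l*(l - 1)*(l + 4)*(l^3 + 3*l^2 - 10*l - 24) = l*(l - 1)*(l + 4)^2*(l^2 - l - 6) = l*(l - 1)*(l + 2)*(l + 4)^2*(l - 3)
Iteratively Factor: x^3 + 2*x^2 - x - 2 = (x + 2)*(x^2 - 1) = (x - 1)*(x + 2)*(x + 1)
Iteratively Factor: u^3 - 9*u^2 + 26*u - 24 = (u - 2)*(u^2 - 7*u + 12) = (u - 3)*(u - 2)*(u - 4)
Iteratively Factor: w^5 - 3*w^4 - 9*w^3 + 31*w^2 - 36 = (w - 2)*(w^4 - w^3 - 11*w^2 + 9*w + 18) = (w - 2)^2*(w^3 + w^2 - 9*w - 9) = (w - 3)*(w - 2)^2*(w^2 + 4*w + 3) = (w - 3)*(w - 2)^2*(w + 3)*(w + 1)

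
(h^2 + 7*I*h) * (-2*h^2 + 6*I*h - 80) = -2*h^4 - 8*I*h^3 - 122*h^2 - 560*I*h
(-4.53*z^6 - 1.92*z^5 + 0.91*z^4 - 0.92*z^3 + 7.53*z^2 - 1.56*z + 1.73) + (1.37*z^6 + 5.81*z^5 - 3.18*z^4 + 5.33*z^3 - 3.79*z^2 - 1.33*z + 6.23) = -3.16*z^6 + 3.89*z^5 - 2.27*z^4 + 4.41*z^3 + 3.74*z^2 - 2.89*z + 7.96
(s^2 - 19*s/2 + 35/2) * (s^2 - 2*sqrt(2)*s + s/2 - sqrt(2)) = s^4 - 9*s^3 - 2*sqrt(2)*s^3 + 51*s^2/4 + 18*sqrt(2)*s^2 - 51*sqrt(2)*s/2 + 35*s/4 - 35*sqrt(2)/2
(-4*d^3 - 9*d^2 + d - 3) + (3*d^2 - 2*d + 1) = -4*d^3 - 6*d^2 - d - 2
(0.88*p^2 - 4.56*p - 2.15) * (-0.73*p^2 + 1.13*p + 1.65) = -0.6424*p^4 + 4.3232*p^3 - 2.1313*p^2 - 9.9535*p - 3.5475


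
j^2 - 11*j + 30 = (j - 6)*(j - 5)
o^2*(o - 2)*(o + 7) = o^4 + 5*o^3 - 14*o^2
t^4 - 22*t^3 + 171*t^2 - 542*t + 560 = (t - 8)*(t - 7)*(t - 5)*(t - 2)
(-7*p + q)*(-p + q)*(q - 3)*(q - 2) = 7*p^2*q^2 - 35*p^2*q + 42*p^2 - 8*p*q^3 + 40*p*q^2 - 48*p*q + q^4 - 5*q^3 + 6*q^2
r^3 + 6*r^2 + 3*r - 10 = (r - 1)*(r + 2)*(r + 5)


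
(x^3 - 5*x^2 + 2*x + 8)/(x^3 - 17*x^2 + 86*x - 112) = (x^2 - 3*x - 4)/(x^2 - 15*x + 56)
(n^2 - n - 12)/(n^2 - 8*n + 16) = (n + 3)/(n - 4)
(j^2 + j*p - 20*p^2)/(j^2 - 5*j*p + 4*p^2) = (-j - 5*p)/(-j + p)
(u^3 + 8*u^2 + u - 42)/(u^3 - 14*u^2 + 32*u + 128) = (u^3 + 8*u^2 + u - 42)/(u^3 - 14*u^2 + 32*u + 128)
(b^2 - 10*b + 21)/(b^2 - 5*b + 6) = (b - 7)/(b - 2)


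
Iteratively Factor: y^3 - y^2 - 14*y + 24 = (y - 3)*(y^2 + 2*y - 8) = (y - 3)*(y - 2)*(y + 4)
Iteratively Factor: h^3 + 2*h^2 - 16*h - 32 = (h + 2)*(h^2 - 16) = (h + 2)*(h + 4)*(h - 4)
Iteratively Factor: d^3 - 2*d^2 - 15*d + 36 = (d + 4)*(d^2 - 6*d + 9) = (d - 3)*(d + 4)*(d - 3)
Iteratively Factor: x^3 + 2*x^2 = (x)*(x^2 + 2*x) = x^2*(x + 2)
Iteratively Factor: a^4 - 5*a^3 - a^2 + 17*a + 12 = (a - 3)*(a^3 - 2*a^2 - 7*a - 4) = (a - 3)*(a + 1)*(a^2 - 3*a - 4) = (a - 3)*(a + 1)^2*(a - 4)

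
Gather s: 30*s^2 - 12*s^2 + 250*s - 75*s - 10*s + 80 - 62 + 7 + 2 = 18*s^2 + 165*s + 27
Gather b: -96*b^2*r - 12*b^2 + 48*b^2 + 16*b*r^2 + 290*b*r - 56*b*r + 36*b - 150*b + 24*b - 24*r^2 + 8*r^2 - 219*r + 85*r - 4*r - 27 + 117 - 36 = b^2*(36 - 96*r) + b*(16*r^2 + 234*r - 90) - 16*r^2 - 138*r + 54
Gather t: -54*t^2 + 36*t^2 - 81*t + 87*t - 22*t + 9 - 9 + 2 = -18*t^2 - 16*t + 2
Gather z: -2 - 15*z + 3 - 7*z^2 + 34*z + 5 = -7*z^2 + 19*z + 6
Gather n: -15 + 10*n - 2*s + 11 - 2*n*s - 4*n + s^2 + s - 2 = n*(6 - 2*s) + s^2 - s - 6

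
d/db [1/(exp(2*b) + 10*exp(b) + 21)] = 2*(-exp(b) - 5)*exp(b)/(exp(2*b) + 10*exp(b) + 21)^2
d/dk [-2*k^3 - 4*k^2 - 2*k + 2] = -6*k^2 - 8*k - 2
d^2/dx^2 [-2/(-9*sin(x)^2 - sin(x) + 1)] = 2*(-324*sin(x)^4 - 27*sin(x)^3 + 449*sin(x)^2 + 53*sin(x) + 20)/(9*sin(x)^2 + sin(x) - 1)^3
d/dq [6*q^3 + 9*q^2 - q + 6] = 18*q^2 + 18*q - 1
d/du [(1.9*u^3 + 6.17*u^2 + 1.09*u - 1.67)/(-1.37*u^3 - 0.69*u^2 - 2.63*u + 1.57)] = (8.88178419700125e-16*u^5 + 7.1419*u^4 - 7.0074*u^3 - 13.3897*u^2 + 17.0692*u - 2.6808)/(1.8769*u^6 + 1.8906*u^5 + 7.6823*u^4 - 0.672400000000001*u^3 + 4.7503*u^2 - 8.2582*u + 2.4649)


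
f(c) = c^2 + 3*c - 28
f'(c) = 2*c + 3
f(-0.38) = -29.00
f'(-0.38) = 2.24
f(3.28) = -7.40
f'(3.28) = 9.56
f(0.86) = -24.68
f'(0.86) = 4.72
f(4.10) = 1.11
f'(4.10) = 11.20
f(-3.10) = -27.69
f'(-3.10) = -3.20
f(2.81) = -11.67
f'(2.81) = 8.62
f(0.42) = -26.56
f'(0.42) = 3.84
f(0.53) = -26.13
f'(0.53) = 4.06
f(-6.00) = -10.00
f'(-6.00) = -9.00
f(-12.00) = 80.00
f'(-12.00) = -21.00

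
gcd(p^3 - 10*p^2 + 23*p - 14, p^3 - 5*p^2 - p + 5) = p - 1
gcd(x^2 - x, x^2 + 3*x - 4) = x - 1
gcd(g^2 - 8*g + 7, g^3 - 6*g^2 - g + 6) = g - 1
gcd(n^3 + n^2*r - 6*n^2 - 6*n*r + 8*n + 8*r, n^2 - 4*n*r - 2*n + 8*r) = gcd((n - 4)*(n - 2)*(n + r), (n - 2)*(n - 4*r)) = n - 2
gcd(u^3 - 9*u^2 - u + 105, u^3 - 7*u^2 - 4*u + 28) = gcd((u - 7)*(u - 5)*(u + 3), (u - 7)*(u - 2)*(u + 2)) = u - 7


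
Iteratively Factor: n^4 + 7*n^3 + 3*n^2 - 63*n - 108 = (n + 3)*(n^3 + 4*n^2 - 9*n - 36) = (n + 3)*(n + 4)*(n^2 - 9) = (n + 3)^2*(n + 4)*(n - 3)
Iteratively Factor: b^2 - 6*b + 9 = (b - 3)*(b - 3)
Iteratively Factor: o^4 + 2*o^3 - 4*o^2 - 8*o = (o)*(o^3 + 2*o^2 - 4*o - 8) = o*(o + 2)*(o^2 - 4) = o*(o - 2)*(o + 2)*(o + 2)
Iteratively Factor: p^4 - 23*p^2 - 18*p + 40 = (p + 2)*(p^3 - 2*p^2 - 19*p + 20) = (p - 5)*(p + 2)*(p^2 + 3*p - 4) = (p - 5)*(p + 2)*(p + 4)*(p - 1)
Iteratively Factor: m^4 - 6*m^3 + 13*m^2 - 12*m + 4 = (m - 2)*(m^3 - 4*m^2 + 5*m - 2) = (m - 2)^2*(m^2 - 2*m + 1) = (m - 2)^2*(m - 1)*(m - 1)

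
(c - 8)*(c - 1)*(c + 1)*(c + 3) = c^4 - 5*c^3 - 25*c^2 + 5*c + 24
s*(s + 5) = s^2 + 5*s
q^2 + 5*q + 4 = (q + 1)*(q + 4)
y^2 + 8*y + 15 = (y + 3)*(y + 5)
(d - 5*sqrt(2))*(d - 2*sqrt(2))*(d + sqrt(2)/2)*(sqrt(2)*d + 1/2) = sqrt(2)*d^4 - 25*d^3/2 + 39*sqrt(2)*d^2/4 + 53*d/2 + 5*sqrt(2)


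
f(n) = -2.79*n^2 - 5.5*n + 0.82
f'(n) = -5.58*n - 5.5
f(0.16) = -0.13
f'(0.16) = -6.39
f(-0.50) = 2.87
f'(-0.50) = -2.71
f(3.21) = -45.58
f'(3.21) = -23.41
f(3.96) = -64.71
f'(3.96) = -27.60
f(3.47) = -51.86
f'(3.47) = -24.86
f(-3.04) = -8.24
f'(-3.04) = 11.46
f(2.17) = -24.25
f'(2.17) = -17.61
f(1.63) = -15.56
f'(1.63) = -14.60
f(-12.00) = -334.94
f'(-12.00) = 61.46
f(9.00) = -274.67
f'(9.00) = -55.72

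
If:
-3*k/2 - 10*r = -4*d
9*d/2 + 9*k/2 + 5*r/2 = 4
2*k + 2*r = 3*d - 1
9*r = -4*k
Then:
No Solution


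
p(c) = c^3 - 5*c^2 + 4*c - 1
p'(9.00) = 157.00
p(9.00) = 359.00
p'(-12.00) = 556.00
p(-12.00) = -2497.00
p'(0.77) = -1.92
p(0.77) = -0.43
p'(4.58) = 21.13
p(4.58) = 8.51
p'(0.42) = 0.33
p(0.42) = -0.13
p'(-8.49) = 305.14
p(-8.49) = -1007.32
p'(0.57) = -0.73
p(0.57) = -0.16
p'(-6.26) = 184.16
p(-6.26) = -467.29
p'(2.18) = -3.54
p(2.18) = -5.68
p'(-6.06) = 174.77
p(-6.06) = -431.40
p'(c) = 3*c^2 - 10*c + 4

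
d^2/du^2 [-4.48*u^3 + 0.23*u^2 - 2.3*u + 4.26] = 0.46 - 26.88*u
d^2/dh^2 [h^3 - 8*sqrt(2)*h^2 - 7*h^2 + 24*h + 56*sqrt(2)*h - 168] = 6*h - 16*sqrt(2) - 14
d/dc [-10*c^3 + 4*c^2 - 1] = 2*c*(4 - 15*c)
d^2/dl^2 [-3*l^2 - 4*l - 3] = -6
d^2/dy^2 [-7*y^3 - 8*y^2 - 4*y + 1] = -42*y - 16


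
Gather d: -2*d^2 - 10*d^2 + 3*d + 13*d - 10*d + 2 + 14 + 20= -12*d^2 + 6*d + 36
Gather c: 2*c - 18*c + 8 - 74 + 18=-16*c - 48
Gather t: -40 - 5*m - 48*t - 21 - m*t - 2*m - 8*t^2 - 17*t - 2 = -7*m - 8*t^2 + t*(-m - 65) - 63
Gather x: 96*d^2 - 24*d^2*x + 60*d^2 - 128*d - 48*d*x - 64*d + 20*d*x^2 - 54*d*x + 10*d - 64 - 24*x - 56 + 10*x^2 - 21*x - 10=156*d^2 - 182*d + x^2*(20*d + 10) + x*(-24*d^2 - 102*d - 45) - 130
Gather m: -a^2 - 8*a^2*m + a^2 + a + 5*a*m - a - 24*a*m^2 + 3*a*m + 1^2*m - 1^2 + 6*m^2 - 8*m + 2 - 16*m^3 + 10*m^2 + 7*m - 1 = -16*m^3 + m^2*(16 - 24*a) + m*(-8*a^2 + 8*a)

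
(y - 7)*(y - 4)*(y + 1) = y^3 - 10*y^2 + 17*y + 28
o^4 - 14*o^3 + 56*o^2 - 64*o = o*(o - 8)*(o - 4)*(o - 2)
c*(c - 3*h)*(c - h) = c^3 - 4*c^2*h + 3*c*h^2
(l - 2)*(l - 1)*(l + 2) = l^3 - l^2 - 4*l + 4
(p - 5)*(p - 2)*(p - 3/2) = p^3 - 17*p^2/2 + 41*p/2 - 15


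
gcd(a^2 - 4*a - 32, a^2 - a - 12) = 1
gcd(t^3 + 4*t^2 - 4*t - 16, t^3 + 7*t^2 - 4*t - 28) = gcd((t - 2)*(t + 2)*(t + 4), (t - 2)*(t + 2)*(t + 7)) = t^2 - 4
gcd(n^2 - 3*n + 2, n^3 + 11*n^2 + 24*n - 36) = n - 1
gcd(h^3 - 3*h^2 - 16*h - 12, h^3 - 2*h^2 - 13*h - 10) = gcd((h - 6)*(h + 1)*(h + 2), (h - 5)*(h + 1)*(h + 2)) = h^2 + 3*h + 2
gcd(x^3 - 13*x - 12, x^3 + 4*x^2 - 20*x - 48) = x - 4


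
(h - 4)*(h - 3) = h^2 - 7*h + 12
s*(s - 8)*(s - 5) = s^3 - 13*s^2 + 40*s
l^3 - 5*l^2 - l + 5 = (l - 5)*(l - 1)*(l + 1)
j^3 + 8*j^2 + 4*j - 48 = (j - 2)*(j + 4)*(j + 6)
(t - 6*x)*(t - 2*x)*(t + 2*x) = t^3 - 6*t^2*x - 4*t*x^2 + 24*x^3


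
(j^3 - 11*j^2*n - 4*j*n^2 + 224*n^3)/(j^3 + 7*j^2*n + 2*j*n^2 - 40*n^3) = (j^2 - 15*j*n + 56*n^2)/(j^2 + 3*j*n - 10*n^2)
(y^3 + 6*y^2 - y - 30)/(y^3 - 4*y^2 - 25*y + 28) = (y^3 + 6*y^2 - y - 30)/(y^3 - 4*y^2 - 25*y + 28)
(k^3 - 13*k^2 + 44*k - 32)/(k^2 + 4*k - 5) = (k^2 - 12*k + 32)/(k + 5)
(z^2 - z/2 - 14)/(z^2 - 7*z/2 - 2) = (2*z + 7)/(2*z + 1)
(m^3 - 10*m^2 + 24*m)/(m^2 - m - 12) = m*(m - 6)/(m + 3)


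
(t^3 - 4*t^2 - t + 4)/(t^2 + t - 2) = (t^2 - 3*t - 4)/(t + 2)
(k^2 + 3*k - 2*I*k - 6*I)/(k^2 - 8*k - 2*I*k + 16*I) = (k + 3)/(k - 8)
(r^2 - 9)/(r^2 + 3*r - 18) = (r + 3)/(r + 6)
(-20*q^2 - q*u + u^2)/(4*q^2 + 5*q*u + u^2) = (-5*q + u)/(q + u)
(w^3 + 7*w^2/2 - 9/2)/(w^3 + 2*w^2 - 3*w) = (w + 3/2)/w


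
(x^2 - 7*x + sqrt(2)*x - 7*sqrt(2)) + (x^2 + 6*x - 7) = 2*x^2 - x + sqrt(2)*x - 7*sqrt(2) - 7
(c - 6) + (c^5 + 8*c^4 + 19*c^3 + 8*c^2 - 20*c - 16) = c^5 + 8*c^4 + 19*c^3 + 8*c^2 - 19*c - 22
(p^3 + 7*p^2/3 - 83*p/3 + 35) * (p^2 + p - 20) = p^5 + 10*p^4/3 - 136*p^3/3 - 118*p^2/3 + 1765*p/3 - 700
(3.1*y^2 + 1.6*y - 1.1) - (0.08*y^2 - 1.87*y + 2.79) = 3.02*y^2 + 3.47*y - 3.89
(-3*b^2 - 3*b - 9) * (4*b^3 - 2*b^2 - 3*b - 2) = -12*b^5 - 6*b^4 - 21*b^3 + 33*b^2 + 33*b + 18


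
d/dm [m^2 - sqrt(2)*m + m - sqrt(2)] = 2*m - sqrt(2) + 1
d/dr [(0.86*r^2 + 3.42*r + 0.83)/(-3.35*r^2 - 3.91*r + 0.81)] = (8.0944*r^2 + 6.9542*r + 6.0155)/(11.2225*r^4 + 26.197*r^3 + 9.8611*r^2 - 6.3342*r + 0.6561)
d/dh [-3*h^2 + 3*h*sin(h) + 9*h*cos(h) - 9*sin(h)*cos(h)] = -9*h*sin(h) + 3*h*cos(h) - 6*h + 3*sin(h) + 9*cos(h) - 9*cos(2*h)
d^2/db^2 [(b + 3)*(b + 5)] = 2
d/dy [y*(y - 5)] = 2*y - 5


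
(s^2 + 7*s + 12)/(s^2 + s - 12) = (s + 3)/(s - 3)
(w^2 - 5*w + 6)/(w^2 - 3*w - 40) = (-w^2 + 5*w - 6)/(-w^2 + 3*w + 40)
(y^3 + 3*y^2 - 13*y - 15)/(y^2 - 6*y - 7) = (y^2 + 2*y - 15)/(y - 7)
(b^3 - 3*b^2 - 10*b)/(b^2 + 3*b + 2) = b*(b - 5)/(b + 1)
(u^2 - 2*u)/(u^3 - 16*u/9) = 9*(u - 2)/(9*u^2 - 16)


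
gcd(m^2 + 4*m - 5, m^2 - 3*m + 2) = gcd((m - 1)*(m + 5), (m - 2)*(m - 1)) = m - 1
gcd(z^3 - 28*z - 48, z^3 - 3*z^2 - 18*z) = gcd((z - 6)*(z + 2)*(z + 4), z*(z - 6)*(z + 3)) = z - 6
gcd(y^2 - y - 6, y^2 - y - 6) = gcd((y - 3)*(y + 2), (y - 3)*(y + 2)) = y^2 - y - 6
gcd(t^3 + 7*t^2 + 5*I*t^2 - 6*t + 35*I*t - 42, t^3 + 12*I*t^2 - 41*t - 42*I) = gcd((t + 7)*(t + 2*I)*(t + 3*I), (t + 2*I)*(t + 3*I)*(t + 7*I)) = t^2 + 5*I*t - 6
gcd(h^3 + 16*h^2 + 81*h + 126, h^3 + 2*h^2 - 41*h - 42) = h + 7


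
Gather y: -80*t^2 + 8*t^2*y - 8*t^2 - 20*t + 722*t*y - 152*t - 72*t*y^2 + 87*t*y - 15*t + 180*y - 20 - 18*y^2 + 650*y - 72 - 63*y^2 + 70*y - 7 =-88*t^2 - 187*t + y^2*(-72*t - 81) + y*(8*t^2 + 809*t + 900) - 99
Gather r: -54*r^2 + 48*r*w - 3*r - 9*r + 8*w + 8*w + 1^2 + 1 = -54*r^2 + r*(48*w - 12) + 16*w + 2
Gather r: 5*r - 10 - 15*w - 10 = 5*r - 15*w - 20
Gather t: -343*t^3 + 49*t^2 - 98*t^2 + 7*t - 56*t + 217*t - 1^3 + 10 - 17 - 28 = -343*t^3 - 49*t^2 + 168*t - 36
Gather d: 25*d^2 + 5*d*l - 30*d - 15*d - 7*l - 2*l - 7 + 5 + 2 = 25*d^2 + d*(5*l - 45) - 9*l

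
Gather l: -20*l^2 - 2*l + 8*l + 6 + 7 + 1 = -20*l^2 + 6*l + 14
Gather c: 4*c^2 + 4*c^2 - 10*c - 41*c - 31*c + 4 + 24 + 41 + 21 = 8*c^2 - 82*c + 90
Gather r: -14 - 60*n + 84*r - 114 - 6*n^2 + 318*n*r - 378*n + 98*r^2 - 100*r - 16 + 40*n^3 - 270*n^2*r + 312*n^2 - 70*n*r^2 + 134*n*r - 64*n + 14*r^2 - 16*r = 40*n^3 + 306*n^2 - 502*n + r^2*(112 - 70*n) + r*(-270*n^2 + 452*n - 32) - 144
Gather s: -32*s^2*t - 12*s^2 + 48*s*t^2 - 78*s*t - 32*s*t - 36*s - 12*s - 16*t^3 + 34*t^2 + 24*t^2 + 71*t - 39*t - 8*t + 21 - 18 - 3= s^2*(-32*t - 12) + s*(48*t^2 - 110*t - 48) - 16*t^3 + 58*t^2 + 24*t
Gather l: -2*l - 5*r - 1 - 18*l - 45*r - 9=-20*l - 50*r - 10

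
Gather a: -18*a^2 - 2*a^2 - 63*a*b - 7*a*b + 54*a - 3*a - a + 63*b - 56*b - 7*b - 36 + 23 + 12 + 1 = -20*a^2 + a*(50 - 70*b)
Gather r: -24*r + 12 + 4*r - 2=10 - 20*r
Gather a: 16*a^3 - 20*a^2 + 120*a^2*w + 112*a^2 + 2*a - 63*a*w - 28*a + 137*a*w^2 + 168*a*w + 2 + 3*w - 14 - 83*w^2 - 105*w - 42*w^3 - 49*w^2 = 16*a^3 + a^2*(120*w + 92) + a*(137*w^2 + 105*w - 26) - 42*w^3 - 132*w^2 - 102*w - 12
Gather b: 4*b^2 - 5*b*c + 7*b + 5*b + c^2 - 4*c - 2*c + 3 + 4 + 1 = 4*b^2 + b*(12 - 5*c) + c^2 - 6*c + 8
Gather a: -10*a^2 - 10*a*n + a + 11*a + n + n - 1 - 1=-10*a^2 + a*(12 - 10*n) + 2*n - 2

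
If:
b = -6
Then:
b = -6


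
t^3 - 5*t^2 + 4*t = t*(t - 4)*(t - 1)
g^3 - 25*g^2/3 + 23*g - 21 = (g - 3)^2*(g - 7/3)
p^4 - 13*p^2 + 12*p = p*(p - 3)*(p - 1)*(p + 4)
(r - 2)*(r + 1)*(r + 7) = r^3 + 6*r^2 - 9*r - 14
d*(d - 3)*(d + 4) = d^3 + d^2 - 12*d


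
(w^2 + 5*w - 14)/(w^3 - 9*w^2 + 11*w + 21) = (w^2 + 5*w - 14)/(w^3 - 9*w^2 + 11*w + 21)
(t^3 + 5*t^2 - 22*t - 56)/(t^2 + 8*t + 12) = (t^2 + 3*t - 28)/(t + 6)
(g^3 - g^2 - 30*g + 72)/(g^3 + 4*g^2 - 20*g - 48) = (g - 3)/(g + 2)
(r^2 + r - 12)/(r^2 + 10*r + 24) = (r - 3)/(r + 6)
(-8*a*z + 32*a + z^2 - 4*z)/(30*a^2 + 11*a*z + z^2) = (-8*a*z + 32*a + z^2 - 4*z)/(30*a^2 + 11*a*z + z^2)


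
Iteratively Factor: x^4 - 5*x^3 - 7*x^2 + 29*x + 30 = (x - 5)*(x^3 - 7*x - 6) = (x - 5)*(x + 2)*(x^2 - 2*x - 3) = (x - 5)*(x + 1)*(x + 2)*(x - 3)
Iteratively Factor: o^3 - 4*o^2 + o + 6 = (o + 1)*(o^2 - 5*o + 6) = (o - 2)*(o + 1)*(o - 3)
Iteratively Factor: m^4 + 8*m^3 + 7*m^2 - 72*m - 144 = (m + 3)*(m^3 + 5*m^2 - 8*m - 48) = (m - 3)*(m + 3)*(m^2 + 8*m + 16) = (m - 3)*(m + 3)*(m + 4)*(m + 4)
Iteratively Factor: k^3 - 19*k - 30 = (k + 3)*(k^2 - 3*k - 10) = (k - 5)*(k + 3)*(k + 2)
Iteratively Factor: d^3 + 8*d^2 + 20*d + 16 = (d + 2)*(d^2 + 6*d + 8) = (d + 2)^2*(d + 4)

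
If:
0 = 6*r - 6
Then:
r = 1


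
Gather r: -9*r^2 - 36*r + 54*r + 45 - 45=-9*r^2 + 18*r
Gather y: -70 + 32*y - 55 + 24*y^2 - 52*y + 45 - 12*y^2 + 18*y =12*y^2 - 2*y - 80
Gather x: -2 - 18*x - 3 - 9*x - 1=-27*x - 6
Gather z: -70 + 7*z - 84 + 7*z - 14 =14*z - 168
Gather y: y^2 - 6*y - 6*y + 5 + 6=y^2 - 12*y + 11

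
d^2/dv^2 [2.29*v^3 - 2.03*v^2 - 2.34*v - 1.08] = 13.74*v - 4.06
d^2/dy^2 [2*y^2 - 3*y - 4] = 4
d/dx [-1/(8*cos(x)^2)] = -sin(x)/(4*cos(x)^3)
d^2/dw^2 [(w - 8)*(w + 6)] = 2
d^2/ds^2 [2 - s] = 0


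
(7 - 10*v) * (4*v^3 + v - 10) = -40*v^4 + 28*v^3 - 10*v^2 + 107*v - 70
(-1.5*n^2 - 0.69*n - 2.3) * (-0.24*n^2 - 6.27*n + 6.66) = 0.36*n^4 + 9.5706*n^3 - 5.1117*n^2 + 9.8256*n - 15.318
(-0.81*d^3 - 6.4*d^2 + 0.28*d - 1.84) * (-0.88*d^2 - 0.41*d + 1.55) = 0.7128*d^5 + 5.9641*d^4 + 1.1221*d^3 - 8.4156*d^2 + 1.1884*d - 2.852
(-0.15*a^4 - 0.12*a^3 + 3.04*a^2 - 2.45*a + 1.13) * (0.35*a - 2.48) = -0.0525*a^5 + 0.33*a^4 + 1.3616*a^3 - 8.3967*a^2 + 6.4715*a - 2.8024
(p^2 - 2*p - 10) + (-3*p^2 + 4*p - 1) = -2*p^2 + 2*p - 11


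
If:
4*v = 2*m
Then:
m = 2*v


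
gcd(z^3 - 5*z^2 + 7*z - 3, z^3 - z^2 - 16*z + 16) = z - 1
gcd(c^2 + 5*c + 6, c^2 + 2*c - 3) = c + 3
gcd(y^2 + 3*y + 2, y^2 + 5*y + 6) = y + 2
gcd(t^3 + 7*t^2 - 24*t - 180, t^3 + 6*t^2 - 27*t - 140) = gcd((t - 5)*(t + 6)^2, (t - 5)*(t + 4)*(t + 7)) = t - 5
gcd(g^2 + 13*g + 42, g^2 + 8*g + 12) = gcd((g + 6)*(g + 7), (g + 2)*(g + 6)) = g + 6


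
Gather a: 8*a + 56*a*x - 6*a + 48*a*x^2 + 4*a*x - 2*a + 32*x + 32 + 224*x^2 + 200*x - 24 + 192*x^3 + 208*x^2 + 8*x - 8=a*(48*x^2 + 60*x) + 192*x^3 + 432*x^2 + 240*x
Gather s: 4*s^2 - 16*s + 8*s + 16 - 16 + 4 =4*s^2 - 8*s + 4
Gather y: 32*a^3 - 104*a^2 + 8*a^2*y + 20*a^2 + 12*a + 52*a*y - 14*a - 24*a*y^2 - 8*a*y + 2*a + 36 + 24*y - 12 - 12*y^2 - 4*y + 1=32*a^3 - 84*a^2 + y^2*(-24*a - 12) + y*(8*a^2 + 44*a + 20) + 25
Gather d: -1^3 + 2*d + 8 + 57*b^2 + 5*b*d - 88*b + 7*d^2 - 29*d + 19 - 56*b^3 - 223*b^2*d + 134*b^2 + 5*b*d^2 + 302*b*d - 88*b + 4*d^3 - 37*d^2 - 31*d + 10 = -56*b^3 + 191*b^2 - 176*b + 4*d^3 + d^2*(5*b - 30) + d*(-223*b^2 + 307*b - 58) + 36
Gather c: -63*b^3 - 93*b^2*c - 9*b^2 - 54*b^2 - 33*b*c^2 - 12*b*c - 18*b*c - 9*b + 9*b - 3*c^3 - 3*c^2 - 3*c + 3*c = -63*b^3 - 63*b^2 - 3*c^3 + c^2*(-33*b - 3) + c*(-93*b^2 - 30*b)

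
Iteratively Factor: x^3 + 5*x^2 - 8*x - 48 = (x + 4)*(x^2 + x - 12) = (x + 4)^2*(x - 3)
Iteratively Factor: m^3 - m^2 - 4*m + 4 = (m - 1)*(m^2 - 4) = (m - 2)*(m - 1)*(m + 2)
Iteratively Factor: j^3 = (j)*(j^2) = j^2*(j)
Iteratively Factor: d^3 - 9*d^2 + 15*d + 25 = (d - 5)*(d^2 - 4*d - 5) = (d - 5)^2*(d + 1)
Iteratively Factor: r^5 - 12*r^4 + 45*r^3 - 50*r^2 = (r - 5)*(r^4 - 7*r^3 + 10*r^2) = (r - 5)^2*(r^3 - 2*r^2) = r*(r - 5)^2*(r^2 - 2*r) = r^2*(r - 5)^2*(r - 2)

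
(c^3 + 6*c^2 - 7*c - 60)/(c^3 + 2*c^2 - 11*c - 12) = (c + 5)/(c + 1)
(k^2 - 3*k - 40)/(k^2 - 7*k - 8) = (k + 5)/(k + 1)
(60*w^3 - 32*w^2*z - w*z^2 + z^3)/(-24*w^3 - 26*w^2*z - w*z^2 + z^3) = (-60*w^3 + 32*w^2*z + w*z^2 - z^3)/(24*w^3 + 26*w^2*z + w*z^2 - z^3)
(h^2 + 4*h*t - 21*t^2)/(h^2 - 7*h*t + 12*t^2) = (-h - 7*t)/(-h + 4*t)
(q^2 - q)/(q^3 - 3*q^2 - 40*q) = (1 - q)/(-q^2 + 3*q + 40)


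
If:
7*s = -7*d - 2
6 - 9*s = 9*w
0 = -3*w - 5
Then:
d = -55/21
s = 7/3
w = -5/3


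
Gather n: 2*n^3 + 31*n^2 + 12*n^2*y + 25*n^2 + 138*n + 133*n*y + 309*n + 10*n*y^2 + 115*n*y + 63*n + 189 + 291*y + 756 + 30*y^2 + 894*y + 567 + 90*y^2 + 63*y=2*n^3 + n^2*(12*y + 56) + n*(10*y^2 + 248*y + 510) + 120*y^2 + 1248*y + 1512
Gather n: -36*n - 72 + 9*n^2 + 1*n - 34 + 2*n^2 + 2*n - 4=11*n^2 - 33*n - 110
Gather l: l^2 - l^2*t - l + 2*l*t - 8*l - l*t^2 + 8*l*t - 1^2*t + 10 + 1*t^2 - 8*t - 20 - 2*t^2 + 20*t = l^2*(1 - t) + l*(-t^2 + 10*t - 9) - t^2 + 11*t - 10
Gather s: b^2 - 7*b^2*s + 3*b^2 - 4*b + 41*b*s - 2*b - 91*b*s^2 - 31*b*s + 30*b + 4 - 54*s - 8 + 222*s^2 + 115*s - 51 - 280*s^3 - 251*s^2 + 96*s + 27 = 4*b^2 + 24*b - 280*s^3 + s^2*(-91*b - 29) + s*(-7*b^2 + 10*b + 157) - 28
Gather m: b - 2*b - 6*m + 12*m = -b + 6*m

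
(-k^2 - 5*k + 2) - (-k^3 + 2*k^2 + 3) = k^3 - 3*k^2 - 5*k - 1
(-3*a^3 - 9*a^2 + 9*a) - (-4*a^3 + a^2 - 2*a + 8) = a^3 - 10*a^2 + 11*a - 8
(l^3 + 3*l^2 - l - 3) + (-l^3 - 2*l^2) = l^2 - l - 3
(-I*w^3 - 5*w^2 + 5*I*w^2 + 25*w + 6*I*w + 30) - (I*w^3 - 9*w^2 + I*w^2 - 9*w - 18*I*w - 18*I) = -2*I*w^3 + 4*w^2 + 4*I*w^2 + 34*w + 24*I*w + 30 + 18*I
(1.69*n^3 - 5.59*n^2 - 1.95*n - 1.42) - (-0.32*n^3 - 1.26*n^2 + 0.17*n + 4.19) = 2.01*n^3 - 4.33*n^2 - 2.12*n - 5.61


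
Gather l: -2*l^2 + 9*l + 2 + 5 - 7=-2*l^2 + 9*l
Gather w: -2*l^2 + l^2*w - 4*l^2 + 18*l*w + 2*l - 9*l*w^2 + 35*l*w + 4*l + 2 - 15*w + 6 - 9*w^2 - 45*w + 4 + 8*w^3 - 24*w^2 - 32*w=-6*l^2 + 6*l + 8*w^3 + w^2*(-9*l - 33) + w*(l^2 + 53*l - 92) + 12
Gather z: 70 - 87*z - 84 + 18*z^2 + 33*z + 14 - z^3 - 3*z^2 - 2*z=-z^3 + 15*z^2 - 56*z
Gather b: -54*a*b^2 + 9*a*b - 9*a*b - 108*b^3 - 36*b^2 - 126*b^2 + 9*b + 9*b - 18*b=-108*b^3 + b^2*(-54*a - 162)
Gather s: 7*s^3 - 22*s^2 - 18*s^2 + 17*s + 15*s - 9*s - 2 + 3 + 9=7*s^3 - 40*s^2 + 23*s + 10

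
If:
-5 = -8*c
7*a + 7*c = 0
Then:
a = -5/8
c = 5/8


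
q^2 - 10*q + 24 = (q - 6)*(q - 4)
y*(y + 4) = y^2 + 4*y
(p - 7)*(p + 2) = p^2 - 5*p - 14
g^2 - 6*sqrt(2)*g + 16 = (g - 4*sqrt(2))*(g - 2*sqrt(2))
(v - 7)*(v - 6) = v^2 - 13*v + 42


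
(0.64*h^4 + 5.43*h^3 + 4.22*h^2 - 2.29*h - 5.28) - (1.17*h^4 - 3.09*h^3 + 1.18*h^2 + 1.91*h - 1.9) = -0.53*h^4 + 8.52*h^3 + 3.04*h^2 - 4.2*h - 3.38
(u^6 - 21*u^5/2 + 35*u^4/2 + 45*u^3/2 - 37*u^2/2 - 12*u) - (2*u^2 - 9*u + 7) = u^6 - 21*u^5/2 + 35*u^4/2 + 45*u^3/2 - 41*u^2/2 - 3*u - 7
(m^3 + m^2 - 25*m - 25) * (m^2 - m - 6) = m^5 - 32*m^3 - 6*m^2 + 175*m + 150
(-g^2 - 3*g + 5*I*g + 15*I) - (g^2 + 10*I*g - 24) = -2*g^2 - 3*g - 5*I*g + 24 + 15*I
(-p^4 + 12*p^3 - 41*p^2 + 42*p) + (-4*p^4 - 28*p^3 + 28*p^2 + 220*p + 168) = -5*p^4 - 16*p^3 - 13*p^2 + 262*p + 168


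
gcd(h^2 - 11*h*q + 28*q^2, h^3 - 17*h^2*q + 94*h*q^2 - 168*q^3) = h^2 - 11*h*q + 28*q^2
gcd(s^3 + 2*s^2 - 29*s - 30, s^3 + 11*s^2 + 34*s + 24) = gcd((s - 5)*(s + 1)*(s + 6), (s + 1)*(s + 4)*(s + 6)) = s^2 + 7*s + 6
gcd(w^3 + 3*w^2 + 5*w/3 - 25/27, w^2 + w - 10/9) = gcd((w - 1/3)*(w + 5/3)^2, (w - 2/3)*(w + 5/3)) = w + 5/3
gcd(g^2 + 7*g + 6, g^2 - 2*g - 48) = g + 6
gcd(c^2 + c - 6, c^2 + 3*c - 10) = c - 2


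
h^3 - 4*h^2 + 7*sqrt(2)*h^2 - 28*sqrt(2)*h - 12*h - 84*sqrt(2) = (h - 6)*(h + 2)*(h + 7*sqrt(2))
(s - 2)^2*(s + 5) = s^3 + s^2 - 16*s + 20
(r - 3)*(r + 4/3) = r^2 - 5*r/3 - 4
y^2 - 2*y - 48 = (y - 8)*(y + 6)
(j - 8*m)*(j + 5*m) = j^2 - 3*j*m - 40*m^2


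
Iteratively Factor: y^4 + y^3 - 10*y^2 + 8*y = (y)*(y^3 + y^2 - 10*y + 8) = y*(y + 4)*(y^2 - 3*y + 2) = y*(y - 2)*(y + 4)*(y - 1)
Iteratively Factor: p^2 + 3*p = (p + 3)*(p)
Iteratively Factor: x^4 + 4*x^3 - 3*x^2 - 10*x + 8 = (x - 1)*(x^3 + 5*x^2 + 2*x - 8) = (x - 1)*(x + 4)*(x^2 + x - 2) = (x - 1)*(x + 2)*(x + 4)*(x - 1)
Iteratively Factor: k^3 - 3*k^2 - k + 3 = (k - 1)*(k^2 - 2*k - 3) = (k - 1)*(k + 1)*(k - 3)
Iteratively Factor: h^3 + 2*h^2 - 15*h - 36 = (h + 3)*(h^2 - h - 12) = (h - 4)*(h + 3)*(h + 3)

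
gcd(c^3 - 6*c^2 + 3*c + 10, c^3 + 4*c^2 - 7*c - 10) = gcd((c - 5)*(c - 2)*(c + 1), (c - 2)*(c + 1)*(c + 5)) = c^2 - c - 2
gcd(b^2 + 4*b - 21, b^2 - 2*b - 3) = b - 3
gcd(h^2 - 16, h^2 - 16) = h^2 - 16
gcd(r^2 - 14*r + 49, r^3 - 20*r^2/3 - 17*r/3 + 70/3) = r - 7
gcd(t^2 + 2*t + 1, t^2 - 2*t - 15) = 1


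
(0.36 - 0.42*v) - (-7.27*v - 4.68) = 6.85*v + 5.04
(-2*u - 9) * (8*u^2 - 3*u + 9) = -16*u^3 - 66*u^2 + 9*u - 81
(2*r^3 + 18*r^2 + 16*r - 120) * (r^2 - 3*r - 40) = 2*r^5 + 12*r^4 - 118*r^3 - 888*r^2 - 280*r + 4800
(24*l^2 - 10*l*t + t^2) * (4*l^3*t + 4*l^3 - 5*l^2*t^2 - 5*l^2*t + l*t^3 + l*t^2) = 96*l^5*t + 96*l^5 - 160*l^4*t^2 - 160*l^4*t + 78*l^3*t^3 + 78*l^3*t^2 - 15*l^2*t^4 - 15*l^2*t^3 + l*t^5 + l*t^4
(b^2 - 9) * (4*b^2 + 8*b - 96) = 4*b^4 + 8*b^3 - 132*b^2 - 72*b + 864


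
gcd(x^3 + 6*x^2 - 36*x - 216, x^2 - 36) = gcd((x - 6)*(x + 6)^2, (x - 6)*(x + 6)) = x^2 - 36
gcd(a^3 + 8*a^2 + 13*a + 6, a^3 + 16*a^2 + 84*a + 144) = a + 6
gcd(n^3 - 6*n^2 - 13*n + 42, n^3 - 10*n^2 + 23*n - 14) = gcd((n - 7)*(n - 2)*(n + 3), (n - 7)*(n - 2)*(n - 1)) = n^2 - 9*n + 14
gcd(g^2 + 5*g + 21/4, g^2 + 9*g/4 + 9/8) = g + 3/2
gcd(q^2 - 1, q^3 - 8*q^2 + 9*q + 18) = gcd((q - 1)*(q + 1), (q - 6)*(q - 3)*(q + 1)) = q + 1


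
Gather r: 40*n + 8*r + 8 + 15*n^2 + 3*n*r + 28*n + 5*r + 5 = 15*n^2 + 68*n + r*(3*n + 13) + 13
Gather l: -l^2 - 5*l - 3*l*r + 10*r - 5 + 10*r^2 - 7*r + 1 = -l^2 + l*(-3*r - 5) + 10*r^2 + 3*r - 4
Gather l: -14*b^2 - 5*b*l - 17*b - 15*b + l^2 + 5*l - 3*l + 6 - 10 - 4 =-14*b^2 - 32*b + l^2 + l*(2 - 5*b) - 8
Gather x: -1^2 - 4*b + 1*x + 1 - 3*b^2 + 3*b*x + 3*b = -3*b^2 - b + x*(3*b + 1)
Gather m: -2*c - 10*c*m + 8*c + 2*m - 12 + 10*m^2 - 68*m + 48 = 6*c + 10*m^2 + m*(-10*c - 66) + 36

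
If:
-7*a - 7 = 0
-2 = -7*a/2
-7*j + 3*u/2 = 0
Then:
No Solution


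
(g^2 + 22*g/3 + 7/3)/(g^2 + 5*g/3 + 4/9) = 3*(g + 7)/(3*g + 4)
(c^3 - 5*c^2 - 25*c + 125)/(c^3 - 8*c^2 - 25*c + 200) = (c - 5)/(c - 8)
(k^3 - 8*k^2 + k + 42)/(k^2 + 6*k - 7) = (k^3 - 8*k^2 + k + 42)/(k^2 + 6*k - 7)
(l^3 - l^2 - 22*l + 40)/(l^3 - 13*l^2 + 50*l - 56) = (l + 5)/(l - 7)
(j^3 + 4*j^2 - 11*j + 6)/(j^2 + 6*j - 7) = (j^2 + 5*j - 6)/(j + 7)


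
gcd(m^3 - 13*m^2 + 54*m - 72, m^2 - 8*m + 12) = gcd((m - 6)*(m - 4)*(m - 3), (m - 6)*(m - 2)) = m - 6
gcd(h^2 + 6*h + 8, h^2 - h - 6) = h + 2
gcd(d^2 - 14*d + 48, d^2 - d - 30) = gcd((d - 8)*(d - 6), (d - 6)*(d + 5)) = d - 6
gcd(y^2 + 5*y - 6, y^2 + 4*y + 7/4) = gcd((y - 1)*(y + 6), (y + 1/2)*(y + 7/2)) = 1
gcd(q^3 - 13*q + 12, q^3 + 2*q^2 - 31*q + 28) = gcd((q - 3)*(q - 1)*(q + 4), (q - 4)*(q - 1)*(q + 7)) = q - 1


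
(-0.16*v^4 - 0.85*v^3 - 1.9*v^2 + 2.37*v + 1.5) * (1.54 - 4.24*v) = 0.6784*v^5 + 3.3576*v^4 + 6.747*v^3 - 12.9748*v^2 - 2.7102*v + 2.31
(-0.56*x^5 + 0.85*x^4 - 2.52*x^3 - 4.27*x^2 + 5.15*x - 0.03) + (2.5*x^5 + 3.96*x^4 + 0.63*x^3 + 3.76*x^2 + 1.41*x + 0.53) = 1.94*x^5 + 4.81*x^4 - 1.89*x^3 - 0.51*x^2 + 6.56*x + 0.5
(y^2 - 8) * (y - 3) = y^3 - 3*y^2 - 8*y + 24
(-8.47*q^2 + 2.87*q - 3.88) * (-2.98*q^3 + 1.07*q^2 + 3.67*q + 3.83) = 25.2406*q^5 - 17.6155*q^4 - 16.4516*q^3 - 26.0588*q^2 - 3.2475*q - 14.8604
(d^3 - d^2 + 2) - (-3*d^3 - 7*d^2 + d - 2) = 4*d^3 + 6*d^2 - d + 4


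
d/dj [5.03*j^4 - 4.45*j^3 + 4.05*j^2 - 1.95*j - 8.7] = 20.12*j^3 - 13.35*j^2 + 8.1*j - 1.95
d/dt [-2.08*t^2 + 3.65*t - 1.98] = 3.65 - 4.16*t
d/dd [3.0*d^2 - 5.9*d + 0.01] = 6.0*d - 5.9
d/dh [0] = 0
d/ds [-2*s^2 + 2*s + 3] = 2 - 4*s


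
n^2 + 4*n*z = n*(n + 4*z)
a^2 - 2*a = a*(a - 2)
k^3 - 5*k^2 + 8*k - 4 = (k - 2)^2*(k - 1)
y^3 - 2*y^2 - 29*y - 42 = (y - 7)*(y + 2)*(y + 3)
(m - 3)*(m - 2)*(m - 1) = m^3 - 6*m^2 + 11*m - 6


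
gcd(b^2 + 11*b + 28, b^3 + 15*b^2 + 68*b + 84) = b + 7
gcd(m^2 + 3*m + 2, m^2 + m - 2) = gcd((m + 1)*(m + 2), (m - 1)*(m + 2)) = m + 2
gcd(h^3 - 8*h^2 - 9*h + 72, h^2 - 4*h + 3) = h - 3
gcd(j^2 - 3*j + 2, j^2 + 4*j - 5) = j - 1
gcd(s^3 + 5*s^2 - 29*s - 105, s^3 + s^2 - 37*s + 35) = s^2 + 2*s - 35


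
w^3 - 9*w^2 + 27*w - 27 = (w - 3)^3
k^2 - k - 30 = (k - 6)*(k + 5)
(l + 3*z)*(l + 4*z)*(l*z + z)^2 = l^4*z^2 + 7*l^3*z^3 + 2*l^3*z^2 + 12*l^2*z^4 + 14*l^2*z^3 + l^2*z^2 + 24*l*z^4 + 7*l*z^3 + 12*z^4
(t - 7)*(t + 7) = t^2 - 49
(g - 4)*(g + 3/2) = g^2 - 5*g/2 - 6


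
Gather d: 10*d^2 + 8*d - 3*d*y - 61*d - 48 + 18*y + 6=10*d^2 + d*(-3*y - 53) + 18*y - 42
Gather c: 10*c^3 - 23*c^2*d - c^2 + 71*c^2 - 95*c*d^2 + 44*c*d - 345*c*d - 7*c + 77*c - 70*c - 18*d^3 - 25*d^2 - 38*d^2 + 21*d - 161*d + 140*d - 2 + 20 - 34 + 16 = 10*c^3 + c^2*(70 - 23*d) + c*(-95*d^2 - 301*d) - 18*d^3 - 63*d^2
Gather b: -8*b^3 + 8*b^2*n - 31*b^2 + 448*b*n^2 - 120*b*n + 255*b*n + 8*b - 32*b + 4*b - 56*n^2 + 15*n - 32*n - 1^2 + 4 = -8*b^3 + b^2*(8*n - 31) + b*(448*n^2 + 135*n - 20) - 56*n^2 - 17*n + 3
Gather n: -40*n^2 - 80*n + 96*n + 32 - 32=-40*n^2 + 16*n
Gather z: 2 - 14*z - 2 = -14*z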